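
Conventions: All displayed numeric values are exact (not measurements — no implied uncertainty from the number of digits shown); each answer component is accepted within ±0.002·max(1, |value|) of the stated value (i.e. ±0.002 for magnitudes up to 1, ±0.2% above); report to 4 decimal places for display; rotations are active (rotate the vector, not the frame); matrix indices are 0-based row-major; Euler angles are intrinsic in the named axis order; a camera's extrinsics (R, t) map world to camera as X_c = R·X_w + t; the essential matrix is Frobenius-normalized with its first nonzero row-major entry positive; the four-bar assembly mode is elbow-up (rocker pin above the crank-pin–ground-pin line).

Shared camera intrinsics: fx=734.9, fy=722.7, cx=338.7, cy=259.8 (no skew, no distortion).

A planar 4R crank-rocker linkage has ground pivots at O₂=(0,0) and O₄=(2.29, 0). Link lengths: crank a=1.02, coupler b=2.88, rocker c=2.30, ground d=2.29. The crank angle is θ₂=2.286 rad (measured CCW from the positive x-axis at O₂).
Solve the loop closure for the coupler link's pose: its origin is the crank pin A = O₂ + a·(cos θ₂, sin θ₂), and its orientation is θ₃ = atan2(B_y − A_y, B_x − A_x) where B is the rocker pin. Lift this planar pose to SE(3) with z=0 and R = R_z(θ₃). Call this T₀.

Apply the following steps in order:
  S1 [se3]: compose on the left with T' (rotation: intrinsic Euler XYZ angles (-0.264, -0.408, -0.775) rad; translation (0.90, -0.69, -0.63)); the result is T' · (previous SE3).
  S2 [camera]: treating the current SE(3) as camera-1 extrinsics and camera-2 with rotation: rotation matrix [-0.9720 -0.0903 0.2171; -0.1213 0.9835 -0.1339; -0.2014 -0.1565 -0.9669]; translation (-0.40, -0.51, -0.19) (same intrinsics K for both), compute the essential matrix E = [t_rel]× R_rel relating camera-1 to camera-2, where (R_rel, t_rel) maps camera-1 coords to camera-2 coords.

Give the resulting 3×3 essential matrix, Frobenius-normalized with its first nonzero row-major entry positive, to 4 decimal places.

source (fourbar_fk): coupler pose = R=[0.8583 -0.5131 0.0000; 0.5131 0.8583 0.0000; 0.0000 0.0000 1.0000], t=(-0.6689, 0.7701, 0.0000)
after S1 (compose_se3): R=[0.8924 0.2148 -0.3968; -0.1252 0.9628 0.2395; 0.4335 -0.1641 0.8861], t=(0.9560, 0.2992, -0.8723)
after S2 (essential): [0.0196 -0.6072 -0.3351; -0.4148 -0.0097 -0.2217; 0.4923 -0.1727 0.1584]

matrix = [0.0196 -0.6072 -0.3351; -0.4148 -0.0097 -0.2217; 0.4923 -0.1727 0.1584]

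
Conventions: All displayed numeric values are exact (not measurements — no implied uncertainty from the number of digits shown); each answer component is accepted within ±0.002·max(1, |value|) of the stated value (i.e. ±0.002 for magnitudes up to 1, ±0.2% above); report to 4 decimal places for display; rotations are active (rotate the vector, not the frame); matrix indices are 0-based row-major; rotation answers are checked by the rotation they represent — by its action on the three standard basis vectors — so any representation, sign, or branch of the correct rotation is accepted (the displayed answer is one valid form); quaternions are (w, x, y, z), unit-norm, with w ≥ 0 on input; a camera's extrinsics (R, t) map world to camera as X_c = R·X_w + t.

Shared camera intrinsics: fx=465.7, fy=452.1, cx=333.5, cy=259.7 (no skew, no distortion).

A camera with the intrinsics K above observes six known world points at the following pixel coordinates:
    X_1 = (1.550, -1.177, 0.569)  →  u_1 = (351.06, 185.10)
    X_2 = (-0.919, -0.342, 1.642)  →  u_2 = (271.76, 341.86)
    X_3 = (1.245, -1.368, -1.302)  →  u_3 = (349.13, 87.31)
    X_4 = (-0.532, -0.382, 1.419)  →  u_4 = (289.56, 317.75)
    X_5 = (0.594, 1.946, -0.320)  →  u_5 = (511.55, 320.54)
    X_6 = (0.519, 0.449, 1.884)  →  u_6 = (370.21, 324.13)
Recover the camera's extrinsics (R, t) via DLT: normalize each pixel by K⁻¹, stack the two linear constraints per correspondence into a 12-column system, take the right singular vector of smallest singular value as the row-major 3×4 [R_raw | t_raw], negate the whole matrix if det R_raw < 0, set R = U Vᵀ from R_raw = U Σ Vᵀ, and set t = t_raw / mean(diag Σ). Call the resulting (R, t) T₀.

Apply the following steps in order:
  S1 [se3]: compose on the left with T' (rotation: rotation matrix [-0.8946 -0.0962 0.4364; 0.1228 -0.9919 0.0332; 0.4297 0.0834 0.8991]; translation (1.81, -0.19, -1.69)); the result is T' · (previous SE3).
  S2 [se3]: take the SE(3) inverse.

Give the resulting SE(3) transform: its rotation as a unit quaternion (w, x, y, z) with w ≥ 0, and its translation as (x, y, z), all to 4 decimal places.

rotation (quat) = (0.4637, -0.3459, 0.1404, -0.8035), translation = (-1.1335, 3.1994, -4.4542)

source (pnp_recover): camera pose = R=[0.6701 0.7293 -0.1381; -0.5538 0.6151 0.5611; 0.4942 -0.2996 0.8161], t=(0.1800, 0.0300, 5.8897)
after S1 (compose_se3): R=[-0.3305 -0.8423 0.4257; 0.6481 -0.5305 -0.5464; 0.6861 0.0953 0.7212], t=(4.2165, -0.0019, 3.6854)
after S2 (invert_se3): R=[-0.3305 0.6481 0.6861; -0.8423 -0.5305 0.0953; 0.4257 -0.5464 0.7212], t=(-1.1335, 3.1994, -4.4542)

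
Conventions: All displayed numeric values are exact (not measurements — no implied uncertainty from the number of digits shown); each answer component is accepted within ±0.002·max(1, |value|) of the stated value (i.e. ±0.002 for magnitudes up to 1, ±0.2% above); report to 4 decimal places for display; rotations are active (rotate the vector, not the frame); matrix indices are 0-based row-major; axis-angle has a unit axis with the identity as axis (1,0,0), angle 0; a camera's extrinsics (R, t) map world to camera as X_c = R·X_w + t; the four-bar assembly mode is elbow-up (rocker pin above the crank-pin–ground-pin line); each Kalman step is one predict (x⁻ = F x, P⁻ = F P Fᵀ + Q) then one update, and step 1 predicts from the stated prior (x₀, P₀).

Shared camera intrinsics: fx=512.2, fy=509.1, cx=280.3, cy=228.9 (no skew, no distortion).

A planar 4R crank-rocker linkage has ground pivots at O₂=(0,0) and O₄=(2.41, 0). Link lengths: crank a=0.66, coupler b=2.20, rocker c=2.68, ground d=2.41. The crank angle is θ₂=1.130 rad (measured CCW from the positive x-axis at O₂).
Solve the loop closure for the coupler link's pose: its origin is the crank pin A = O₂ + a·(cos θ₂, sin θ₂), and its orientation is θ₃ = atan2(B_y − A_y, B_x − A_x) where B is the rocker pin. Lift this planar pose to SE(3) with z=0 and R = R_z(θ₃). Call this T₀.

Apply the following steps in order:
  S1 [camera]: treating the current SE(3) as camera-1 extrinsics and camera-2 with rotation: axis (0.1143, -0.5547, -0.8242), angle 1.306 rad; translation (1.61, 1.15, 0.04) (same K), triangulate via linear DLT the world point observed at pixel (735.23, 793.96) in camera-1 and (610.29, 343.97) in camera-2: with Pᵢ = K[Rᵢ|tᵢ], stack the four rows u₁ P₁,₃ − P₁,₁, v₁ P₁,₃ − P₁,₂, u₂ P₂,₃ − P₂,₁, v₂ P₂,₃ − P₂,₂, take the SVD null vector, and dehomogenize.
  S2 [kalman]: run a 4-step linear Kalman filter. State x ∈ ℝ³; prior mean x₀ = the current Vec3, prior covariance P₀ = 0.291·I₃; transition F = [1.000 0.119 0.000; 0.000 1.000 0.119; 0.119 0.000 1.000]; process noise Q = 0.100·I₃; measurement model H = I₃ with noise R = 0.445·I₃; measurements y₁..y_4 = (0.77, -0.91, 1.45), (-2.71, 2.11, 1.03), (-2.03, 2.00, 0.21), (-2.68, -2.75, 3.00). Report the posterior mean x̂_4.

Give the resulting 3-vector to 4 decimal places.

source (fourbar_fk): coupler pose = R=[0.5125 -0.8587 0.0000; 0.8587 0.5125 0.0000; 0.0000 0.0000 1.0000], t=(0.2816, 0.5969, 0.0000)
after S1 (triangulate): (1.1502, -0.3129, 1.2832)
after S2 (kf_track): (-1.6549, -0.2721, 1.4149)

result = (-1.6549, -0.2721, 1.4149)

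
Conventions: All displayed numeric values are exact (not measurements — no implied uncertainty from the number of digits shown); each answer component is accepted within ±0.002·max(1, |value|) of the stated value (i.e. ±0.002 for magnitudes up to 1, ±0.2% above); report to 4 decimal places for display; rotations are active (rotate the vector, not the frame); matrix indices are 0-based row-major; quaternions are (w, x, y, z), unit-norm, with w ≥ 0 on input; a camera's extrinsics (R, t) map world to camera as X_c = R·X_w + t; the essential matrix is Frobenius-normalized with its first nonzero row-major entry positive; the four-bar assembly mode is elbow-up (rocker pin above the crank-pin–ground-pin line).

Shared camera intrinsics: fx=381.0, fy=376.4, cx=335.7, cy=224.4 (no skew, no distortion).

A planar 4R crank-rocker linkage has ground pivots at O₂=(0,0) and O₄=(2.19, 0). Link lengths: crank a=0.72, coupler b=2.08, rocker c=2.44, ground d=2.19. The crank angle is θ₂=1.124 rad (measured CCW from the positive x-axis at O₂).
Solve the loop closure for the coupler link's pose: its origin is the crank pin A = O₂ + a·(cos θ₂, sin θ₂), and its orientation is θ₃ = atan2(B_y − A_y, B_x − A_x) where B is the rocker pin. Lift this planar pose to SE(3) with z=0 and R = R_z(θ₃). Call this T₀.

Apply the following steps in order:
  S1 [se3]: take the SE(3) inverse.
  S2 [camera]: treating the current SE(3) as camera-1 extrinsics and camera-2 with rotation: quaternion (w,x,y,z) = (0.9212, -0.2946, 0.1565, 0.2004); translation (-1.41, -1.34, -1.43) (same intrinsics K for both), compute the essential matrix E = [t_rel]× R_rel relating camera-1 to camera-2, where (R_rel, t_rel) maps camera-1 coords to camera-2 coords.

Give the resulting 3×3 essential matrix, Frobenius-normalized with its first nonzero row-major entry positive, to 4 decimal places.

source (fourbar_fk): coupler pose = R=[0.5791 -0.8152 0.0000; 0.8152 0.5791 0.0000; 0.0000 0.0000 1.0000], t=(0.3111, 0.6493, 0.0000)
after S1 (invert_se3): R=[0.5791 0.8152 0.0000; -0.8152 0.5791 -0.0000; 0.0000 0.0000 1.0000], t=(-0.7095, -0.1224, 0.0000)
after S2 (essential): [0.5468 0.0982 0.1519; -0.3253 0.5422 0.2282; -0.2872 -0.2989 -0.2110]

matrix = [0.5468 0.0982 0.1519; -0.3253 0.5422 0.2282; -0.2872 -0.2989 -0.2110]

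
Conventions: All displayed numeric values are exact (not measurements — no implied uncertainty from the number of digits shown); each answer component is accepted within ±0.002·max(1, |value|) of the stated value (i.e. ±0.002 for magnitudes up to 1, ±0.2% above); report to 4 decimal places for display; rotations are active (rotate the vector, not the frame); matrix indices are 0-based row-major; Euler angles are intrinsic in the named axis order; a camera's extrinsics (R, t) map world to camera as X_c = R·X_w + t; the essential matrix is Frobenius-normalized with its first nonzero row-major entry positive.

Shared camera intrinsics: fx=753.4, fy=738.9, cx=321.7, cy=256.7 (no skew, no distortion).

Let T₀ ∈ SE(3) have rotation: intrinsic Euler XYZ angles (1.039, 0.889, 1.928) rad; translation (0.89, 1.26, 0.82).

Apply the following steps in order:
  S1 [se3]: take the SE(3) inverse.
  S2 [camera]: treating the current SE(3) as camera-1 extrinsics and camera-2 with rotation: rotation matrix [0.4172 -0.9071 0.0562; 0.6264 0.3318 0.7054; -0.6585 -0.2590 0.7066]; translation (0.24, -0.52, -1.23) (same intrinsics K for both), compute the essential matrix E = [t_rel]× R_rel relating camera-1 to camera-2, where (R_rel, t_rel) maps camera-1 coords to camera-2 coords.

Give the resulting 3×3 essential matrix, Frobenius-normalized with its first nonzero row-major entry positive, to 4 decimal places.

matrix = [0.6309 -0.0928 0.2488; 0.2801 -0.1637 -0.5021; -0.0107 -0.0795 -0.4094]

after S1 (invert_se3): R=[-0.2203 0.2411 0.9452; -0.5904 -0.8043 0.0675; 0.7764 -0.5432 0.3196], t=(-0.8827, 1.4835, -0.2687)
after S2 (essential): [0.6309 -0.0928 0.2488; 0.2801 -0.1637 -0.5021; -0.0107 -0.0795 -0.4094]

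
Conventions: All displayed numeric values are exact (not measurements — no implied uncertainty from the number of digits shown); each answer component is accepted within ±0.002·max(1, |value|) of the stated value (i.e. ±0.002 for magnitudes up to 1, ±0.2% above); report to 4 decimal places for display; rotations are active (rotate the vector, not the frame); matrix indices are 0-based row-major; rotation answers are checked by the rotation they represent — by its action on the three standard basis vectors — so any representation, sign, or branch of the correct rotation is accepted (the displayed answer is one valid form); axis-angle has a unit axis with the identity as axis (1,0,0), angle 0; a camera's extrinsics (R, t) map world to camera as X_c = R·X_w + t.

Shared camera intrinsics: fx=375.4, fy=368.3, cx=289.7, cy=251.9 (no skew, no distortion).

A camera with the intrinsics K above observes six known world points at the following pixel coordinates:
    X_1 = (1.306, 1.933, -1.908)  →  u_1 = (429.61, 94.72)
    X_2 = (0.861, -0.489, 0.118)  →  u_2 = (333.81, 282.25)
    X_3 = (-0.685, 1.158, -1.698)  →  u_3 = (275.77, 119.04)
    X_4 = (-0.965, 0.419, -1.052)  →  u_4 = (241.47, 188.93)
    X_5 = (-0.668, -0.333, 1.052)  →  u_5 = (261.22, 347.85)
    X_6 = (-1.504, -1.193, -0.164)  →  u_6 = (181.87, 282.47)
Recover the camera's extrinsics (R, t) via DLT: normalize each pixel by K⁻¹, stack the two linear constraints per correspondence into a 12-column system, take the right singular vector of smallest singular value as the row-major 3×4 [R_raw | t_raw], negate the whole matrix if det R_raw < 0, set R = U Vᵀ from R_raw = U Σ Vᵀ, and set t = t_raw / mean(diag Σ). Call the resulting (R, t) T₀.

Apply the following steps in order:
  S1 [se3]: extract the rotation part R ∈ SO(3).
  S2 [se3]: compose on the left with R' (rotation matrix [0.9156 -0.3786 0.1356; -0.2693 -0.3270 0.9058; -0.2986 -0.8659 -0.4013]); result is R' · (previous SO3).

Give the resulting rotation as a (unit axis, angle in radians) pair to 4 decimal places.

rotation (axis_angle) = ((0.9654, 0.1678, -0.1996), 2.5447)

source (pnp_recover): camera pose = R=[0.8856 0.4389 0.1519; -0.0051 -0.3178 0.9482; 0.4644 -0.8405 -0.2792], t=(0.1800, 0.2601, 5.5710)
after S1 (rot_of_se3): [0.8856 0.4389 0.1519; -0.0051 -0.3178 0.9482; 0.4644 -0.8405 -0.2792]
after S2 (compose_so3): [0.8757 0.4082 -0.2578; 0.1838 -0.7756 -0.6038; -0.4464 0.4814 -0.7543]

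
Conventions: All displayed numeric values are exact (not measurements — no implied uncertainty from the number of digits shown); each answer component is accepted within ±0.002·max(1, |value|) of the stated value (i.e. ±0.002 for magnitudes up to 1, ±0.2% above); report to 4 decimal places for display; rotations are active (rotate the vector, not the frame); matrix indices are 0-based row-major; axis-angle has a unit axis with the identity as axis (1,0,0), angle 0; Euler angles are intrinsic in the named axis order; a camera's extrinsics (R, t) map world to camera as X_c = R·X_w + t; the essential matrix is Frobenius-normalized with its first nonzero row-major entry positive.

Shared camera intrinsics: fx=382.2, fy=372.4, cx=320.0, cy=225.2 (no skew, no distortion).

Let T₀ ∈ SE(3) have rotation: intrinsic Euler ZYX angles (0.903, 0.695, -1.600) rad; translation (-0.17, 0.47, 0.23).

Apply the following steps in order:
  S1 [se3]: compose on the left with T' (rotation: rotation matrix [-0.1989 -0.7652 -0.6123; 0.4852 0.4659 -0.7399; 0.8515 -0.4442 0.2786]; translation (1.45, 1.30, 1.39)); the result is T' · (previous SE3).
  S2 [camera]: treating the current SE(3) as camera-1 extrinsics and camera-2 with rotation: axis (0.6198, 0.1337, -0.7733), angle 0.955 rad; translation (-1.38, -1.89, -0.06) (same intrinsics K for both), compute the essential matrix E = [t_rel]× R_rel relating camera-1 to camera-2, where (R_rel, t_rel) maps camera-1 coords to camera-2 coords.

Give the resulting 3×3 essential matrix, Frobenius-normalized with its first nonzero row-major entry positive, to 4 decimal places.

after S1 (compose_se3): R=[-0.1640 0.9428 -0.2903; 0.9856 0.1442 -0.0883; -0.0413 -0.3006 -0.9529], t=(0.9833, 1.2663, 1.1005)
after S2 (essential): [0.2724 -0.2327 -0.3419; -0.2303 -0.0074 0.4912; 0.1662 -0.6076 0.2524]

matrix = [0.2724 -0.2327 -0.3419; -0.2303 -0.0074 0.4912; 0.1662 -0.6076 0.2524]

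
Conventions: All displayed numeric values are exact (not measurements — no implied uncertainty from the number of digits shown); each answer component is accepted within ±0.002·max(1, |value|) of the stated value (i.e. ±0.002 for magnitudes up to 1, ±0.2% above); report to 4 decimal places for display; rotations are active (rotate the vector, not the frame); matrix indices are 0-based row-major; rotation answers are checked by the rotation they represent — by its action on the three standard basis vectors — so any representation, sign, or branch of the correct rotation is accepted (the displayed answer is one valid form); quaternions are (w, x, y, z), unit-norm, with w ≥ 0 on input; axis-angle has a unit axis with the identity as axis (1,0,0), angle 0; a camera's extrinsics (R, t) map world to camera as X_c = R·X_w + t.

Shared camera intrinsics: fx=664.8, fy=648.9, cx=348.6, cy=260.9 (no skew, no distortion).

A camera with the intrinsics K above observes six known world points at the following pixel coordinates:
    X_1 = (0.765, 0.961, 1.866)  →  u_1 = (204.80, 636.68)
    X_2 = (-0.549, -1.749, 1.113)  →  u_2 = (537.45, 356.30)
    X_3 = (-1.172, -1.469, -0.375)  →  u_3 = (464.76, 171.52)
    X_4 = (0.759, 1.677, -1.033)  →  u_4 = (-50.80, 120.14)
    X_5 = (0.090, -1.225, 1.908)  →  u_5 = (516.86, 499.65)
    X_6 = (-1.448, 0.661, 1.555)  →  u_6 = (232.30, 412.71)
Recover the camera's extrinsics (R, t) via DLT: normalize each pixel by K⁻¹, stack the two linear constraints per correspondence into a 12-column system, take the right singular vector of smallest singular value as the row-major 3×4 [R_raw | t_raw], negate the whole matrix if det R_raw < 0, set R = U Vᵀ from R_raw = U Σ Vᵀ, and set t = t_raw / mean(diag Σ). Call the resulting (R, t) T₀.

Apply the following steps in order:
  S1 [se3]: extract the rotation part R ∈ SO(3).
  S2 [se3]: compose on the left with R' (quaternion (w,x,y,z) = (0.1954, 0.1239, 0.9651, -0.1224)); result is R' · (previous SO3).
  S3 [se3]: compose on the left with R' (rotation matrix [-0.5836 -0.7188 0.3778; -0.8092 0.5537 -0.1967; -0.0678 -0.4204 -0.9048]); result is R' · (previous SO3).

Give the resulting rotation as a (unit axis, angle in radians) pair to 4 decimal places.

source (pnp_recover): camera pose = R=[0.2187 -0.9720 0.0860; 0.1895 0.1288 0.9734; -0.9572 -0.1966 0.2124], t=(-0.1800, 0.0200, 4.1607)
after S1 (rot_of_se3): [0.2187 -0.9720 0.0860; 0.1895 0.1288 0.9734; -0.9572 -0.1966 0.2124]
after S2 (compose_so3): [-0.4729 0.8367 0.2762; 0.4924 -0.0090 0.8703; 0.7307 0.5476 -0.4077]
after S3 (compose_so3): [0.1981 -0.2749 -0.9408; 0.5116 -0.7897 0.3385; -0.8361 -0.5484 -0.0158]

rotation (axis_angle) = ((-0.7453, -0.0880, 0.6609), 2.5043)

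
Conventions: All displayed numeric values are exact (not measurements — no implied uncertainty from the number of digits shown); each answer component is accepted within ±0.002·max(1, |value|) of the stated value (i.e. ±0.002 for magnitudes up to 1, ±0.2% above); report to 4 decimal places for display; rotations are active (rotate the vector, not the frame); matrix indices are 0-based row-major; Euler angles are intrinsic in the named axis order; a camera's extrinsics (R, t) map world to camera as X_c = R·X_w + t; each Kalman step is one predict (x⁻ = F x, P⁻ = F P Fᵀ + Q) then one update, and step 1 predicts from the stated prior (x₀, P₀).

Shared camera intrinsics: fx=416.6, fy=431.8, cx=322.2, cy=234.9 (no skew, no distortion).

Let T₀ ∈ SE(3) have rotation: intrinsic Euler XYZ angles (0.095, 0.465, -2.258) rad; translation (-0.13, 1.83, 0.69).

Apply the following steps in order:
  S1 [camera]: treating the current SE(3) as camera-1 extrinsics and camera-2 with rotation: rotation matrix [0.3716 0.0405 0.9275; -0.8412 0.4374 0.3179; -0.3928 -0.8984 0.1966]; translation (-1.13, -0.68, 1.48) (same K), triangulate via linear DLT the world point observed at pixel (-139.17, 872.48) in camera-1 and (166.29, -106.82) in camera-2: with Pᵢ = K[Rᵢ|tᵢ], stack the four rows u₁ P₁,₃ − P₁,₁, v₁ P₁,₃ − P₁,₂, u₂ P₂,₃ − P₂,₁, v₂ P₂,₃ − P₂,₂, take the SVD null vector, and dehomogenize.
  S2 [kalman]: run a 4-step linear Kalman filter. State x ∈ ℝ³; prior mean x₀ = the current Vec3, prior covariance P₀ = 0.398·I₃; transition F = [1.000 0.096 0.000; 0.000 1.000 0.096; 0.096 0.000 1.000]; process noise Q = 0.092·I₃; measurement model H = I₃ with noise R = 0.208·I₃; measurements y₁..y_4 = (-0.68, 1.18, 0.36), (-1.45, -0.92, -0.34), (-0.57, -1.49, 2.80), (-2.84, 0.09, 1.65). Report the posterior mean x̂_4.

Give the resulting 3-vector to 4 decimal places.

after S1 (triangulate): (0.7603, -1.4427, -0.0212)
after S2 (kf_track): (-1.7703, -0.3596, 1.4008)

result = (-1.7703, -0.3596, 1.4008)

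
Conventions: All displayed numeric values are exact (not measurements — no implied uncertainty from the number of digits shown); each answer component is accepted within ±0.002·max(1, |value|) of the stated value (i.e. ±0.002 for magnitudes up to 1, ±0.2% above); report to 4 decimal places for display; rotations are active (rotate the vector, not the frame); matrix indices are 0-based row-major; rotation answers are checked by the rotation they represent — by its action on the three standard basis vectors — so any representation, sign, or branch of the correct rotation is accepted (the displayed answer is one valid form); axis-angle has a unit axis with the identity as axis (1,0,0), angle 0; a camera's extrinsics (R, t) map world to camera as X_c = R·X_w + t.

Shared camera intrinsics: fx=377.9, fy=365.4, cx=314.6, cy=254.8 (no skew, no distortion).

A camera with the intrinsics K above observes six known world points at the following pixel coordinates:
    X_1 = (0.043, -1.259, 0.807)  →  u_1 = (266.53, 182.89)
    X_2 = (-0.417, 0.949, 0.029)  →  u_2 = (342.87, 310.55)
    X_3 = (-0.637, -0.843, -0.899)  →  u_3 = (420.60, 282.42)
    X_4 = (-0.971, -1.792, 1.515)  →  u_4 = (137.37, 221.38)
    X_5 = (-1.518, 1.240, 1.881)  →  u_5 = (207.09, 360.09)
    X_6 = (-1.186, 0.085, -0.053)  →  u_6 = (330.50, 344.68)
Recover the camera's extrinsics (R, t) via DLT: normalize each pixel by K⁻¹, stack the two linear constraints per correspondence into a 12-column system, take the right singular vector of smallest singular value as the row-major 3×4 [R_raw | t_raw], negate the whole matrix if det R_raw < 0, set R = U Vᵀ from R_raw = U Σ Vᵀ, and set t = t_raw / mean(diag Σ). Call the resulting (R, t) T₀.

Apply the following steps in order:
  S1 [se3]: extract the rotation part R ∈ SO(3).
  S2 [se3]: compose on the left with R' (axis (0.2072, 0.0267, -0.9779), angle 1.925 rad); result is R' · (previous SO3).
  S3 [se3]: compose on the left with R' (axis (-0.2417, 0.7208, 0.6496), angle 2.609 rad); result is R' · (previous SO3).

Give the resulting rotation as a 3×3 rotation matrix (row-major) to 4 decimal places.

rotation (matrix) = ((0.7756, 0.2211, -0.5912), (0.2101, 0.7928, 0.5721), (0.5952, -0.5680, 0.5685))

source (pnp_recover): camera pose = R=[0.2516 0.1285 -0.9593; -0.8523 0.4991 -0.1567; 0.4586 0.8570 0.2351], t=(0.4199, 0.0100, 4.8399)
after S1 (rot_of_se3): [0.2516 0.1285 -0.9593; -0.8523 0.4991 -0.1567; 0.4586 0.8570 0.2351]
after S2 (compose_so3): [-0.9745 0.2119 0.0740; -0.0395 -0.4862 0.8730; 0.2210 0.8478 0.4821]
after S3 (compose_so3): [0.7756 0.2211 -0.5912; 0.2101 0.7928 0.5721; 0.5952 -0.5680 0.5685]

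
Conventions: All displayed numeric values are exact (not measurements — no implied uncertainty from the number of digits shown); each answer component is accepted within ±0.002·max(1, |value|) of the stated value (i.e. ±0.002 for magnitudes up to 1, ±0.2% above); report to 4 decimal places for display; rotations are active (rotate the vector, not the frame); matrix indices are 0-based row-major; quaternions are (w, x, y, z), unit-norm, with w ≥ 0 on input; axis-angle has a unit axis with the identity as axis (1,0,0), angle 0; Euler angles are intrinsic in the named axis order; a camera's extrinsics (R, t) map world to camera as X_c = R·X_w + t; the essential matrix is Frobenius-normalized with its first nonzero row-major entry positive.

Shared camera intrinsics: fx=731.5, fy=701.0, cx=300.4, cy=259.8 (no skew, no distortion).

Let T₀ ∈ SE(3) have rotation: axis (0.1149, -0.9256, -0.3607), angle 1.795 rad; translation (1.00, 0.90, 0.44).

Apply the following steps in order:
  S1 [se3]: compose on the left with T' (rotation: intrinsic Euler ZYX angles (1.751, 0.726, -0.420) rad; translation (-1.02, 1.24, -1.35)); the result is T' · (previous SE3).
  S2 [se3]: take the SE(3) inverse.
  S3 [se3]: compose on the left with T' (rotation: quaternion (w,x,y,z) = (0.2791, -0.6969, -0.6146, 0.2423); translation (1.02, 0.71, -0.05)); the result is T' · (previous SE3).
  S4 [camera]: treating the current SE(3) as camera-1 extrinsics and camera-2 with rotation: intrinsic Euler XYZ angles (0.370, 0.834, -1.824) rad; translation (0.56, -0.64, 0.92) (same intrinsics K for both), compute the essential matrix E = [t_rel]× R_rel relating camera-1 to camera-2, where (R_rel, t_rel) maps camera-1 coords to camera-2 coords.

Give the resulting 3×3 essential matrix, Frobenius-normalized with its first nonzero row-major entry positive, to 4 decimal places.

after S1 (compose_se3): R=[0.0027 -0.9958 -0.0916; 0.5011 0.0806 -0.8616; 0.8654 -0.0435 0.4992], t=(-2.1432, 1.8190, -1.9879)
after S2 (invert_se3): R=[0.0027 0.5011 0.8654; -0.9958 0.0806 -0.0435; -0.0916 -0.8616 0.4992], t=(0.8147, -2.3673, 2.3634)
after S3 (compose_se3): R=[-0.6557 0.7084 -0.2612; 0.0827 0.4113 0.9077; 0.7505 0.5736 -0.3283], t=(-2.1931, 1.9436, -0.1374)
after S4 (essential): [0.0613 -0.0277 0.6839; 0.2414 0.3126 0.1303; 0.3355 0.4812 -0.1034]

matrix = [0.0613 -0.0277 0.6839; 0.2414 0.3126 0.1303; 0.3355 0.4812 -0.1034]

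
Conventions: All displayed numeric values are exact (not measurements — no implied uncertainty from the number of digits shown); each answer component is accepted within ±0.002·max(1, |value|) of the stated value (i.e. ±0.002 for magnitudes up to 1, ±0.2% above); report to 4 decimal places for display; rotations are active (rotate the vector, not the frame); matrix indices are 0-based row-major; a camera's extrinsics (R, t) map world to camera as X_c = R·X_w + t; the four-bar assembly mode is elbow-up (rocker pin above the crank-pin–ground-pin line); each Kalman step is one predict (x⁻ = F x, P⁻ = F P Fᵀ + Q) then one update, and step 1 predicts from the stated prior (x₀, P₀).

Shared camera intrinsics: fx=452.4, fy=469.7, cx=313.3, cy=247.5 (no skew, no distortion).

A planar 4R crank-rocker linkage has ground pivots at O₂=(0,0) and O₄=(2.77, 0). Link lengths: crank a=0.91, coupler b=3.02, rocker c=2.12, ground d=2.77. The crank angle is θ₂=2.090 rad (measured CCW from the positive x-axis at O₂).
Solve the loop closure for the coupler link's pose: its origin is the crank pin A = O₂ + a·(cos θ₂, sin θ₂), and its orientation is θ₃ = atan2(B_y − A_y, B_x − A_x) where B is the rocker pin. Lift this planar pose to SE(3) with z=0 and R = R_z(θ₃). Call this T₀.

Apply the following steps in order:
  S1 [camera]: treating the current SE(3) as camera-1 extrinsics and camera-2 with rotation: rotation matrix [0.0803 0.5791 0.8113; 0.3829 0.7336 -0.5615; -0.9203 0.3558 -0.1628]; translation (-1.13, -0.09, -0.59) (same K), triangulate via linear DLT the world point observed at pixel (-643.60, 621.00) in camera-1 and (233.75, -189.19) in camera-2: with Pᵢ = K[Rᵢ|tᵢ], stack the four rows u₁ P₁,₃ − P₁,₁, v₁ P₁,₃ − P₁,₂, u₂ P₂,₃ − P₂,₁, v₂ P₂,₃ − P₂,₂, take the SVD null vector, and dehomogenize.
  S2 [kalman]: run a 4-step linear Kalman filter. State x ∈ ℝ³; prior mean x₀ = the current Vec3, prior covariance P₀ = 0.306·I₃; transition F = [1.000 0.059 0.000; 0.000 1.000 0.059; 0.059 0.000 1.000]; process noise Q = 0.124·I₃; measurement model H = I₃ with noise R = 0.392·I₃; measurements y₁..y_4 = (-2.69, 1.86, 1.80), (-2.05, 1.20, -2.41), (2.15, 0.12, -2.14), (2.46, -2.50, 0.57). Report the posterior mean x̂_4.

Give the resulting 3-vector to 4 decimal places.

result = (0.9476, -0.6219, -0.4595)

source (fourbar_fk): coupler pose = R=[0.9067 -0.4219 0.0000; 0.4219 0.9067 0.0000; 0.0000 0.0000 1.0000], t=(-0.4515, 0.7901, 0.0000)
after S1 (triangulate): (-1.4046, 0.6029, 0.9358)
after S2 (kf_track): (0.9476, -0.6219, -0.4595)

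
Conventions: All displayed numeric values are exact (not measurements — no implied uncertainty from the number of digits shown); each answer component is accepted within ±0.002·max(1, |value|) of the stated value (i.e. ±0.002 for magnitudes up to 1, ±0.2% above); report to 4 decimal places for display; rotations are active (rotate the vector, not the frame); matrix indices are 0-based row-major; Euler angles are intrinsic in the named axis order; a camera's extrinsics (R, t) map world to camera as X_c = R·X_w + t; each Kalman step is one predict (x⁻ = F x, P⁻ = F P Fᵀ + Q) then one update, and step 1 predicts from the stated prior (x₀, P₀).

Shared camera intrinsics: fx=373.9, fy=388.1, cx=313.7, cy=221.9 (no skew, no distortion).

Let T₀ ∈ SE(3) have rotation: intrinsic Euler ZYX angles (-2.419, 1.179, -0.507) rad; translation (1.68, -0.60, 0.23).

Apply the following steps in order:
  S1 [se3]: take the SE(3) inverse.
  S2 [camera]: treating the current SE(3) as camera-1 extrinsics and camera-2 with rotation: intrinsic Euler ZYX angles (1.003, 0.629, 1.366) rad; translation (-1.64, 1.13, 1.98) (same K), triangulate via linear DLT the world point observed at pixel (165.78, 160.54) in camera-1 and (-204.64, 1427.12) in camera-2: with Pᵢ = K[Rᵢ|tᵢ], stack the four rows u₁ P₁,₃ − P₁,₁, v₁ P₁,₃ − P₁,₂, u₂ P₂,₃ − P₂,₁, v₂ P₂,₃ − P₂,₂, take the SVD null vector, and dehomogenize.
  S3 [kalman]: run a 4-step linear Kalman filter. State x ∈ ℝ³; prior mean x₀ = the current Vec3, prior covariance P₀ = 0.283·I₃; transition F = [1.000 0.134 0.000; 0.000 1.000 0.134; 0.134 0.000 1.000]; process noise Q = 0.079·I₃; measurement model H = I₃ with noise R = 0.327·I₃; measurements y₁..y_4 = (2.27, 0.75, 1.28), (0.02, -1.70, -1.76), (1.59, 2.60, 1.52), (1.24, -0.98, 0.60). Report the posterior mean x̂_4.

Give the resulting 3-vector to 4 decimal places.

result = (1.2217, 0.0265, 0.7796)

after S1 (invert_se3): R=[-0.2864 -0.2525 -0.9242; 0.9148 -0.3590 -0.1854; -0.2849 -0.8985 0.3338], t=(0.5422, -1.7095, -0.1372)
after S2 (triangulate): (1.3447, -1.3865, 1.0026)
after S3 (kf_track): (1.2217, 0.0265, 0.7796)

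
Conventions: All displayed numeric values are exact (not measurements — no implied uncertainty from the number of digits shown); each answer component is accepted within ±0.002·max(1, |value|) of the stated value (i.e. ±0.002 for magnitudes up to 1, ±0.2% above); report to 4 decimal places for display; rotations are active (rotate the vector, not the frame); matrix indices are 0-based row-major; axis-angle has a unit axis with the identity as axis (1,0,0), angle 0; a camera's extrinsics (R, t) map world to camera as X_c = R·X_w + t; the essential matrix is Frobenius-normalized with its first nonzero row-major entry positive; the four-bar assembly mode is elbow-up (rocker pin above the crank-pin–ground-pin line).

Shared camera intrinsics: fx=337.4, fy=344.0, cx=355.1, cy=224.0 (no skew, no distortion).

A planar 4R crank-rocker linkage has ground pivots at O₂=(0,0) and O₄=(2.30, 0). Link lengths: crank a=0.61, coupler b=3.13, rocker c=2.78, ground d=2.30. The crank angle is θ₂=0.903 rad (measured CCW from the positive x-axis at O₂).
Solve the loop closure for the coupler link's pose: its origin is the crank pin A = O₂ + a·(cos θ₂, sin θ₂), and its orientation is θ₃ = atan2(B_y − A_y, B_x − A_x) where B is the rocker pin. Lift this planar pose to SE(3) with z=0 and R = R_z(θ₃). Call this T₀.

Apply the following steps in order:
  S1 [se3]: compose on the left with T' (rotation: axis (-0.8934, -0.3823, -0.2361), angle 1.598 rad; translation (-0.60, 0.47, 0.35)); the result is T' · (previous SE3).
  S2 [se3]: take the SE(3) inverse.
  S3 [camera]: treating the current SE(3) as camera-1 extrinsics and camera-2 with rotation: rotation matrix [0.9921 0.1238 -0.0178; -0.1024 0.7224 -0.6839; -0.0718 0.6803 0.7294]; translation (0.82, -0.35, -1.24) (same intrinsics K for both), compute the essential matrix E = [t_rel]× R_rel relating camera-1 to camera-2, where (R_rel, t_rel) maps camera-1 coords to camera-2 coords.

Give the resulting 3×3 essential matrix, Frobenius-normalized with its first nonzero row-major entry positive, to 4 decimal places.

matrix = [0.0681 0.3379 0.2867; -0.3932 0.4578 -0.3661; 0.1203 0.3709 0.3856]

source (fourbar_fk): coupler pose = R=[0.6806 -0.7327 0.0000; 0.7327 0.6806 0.0000; 0.0000 0.0000 1.0000], t=(0.3777, 0.4790, 0.0000)
after S1 (compose_se3): R=[0.9694 -0.1813 -0.1655; 0.1682 -0.0005 0.9858; -0.1788 -0.9834 0.0300], t=(-0.0195, 0.5722, 0.1929)
after S2 (invert_se3): R=[0.9694 0.1682 -0.1788; -0.1813 -0.0005 -0.9834; -0.1655 0.9858 0.0300], t=(-0.0428, 0.1864, -0.5731)
after S3 (essential): [0.0681 0.3379 0.2867; -0.3932 0.4578 -0.3661; 0.1203 0.3709 0.3856]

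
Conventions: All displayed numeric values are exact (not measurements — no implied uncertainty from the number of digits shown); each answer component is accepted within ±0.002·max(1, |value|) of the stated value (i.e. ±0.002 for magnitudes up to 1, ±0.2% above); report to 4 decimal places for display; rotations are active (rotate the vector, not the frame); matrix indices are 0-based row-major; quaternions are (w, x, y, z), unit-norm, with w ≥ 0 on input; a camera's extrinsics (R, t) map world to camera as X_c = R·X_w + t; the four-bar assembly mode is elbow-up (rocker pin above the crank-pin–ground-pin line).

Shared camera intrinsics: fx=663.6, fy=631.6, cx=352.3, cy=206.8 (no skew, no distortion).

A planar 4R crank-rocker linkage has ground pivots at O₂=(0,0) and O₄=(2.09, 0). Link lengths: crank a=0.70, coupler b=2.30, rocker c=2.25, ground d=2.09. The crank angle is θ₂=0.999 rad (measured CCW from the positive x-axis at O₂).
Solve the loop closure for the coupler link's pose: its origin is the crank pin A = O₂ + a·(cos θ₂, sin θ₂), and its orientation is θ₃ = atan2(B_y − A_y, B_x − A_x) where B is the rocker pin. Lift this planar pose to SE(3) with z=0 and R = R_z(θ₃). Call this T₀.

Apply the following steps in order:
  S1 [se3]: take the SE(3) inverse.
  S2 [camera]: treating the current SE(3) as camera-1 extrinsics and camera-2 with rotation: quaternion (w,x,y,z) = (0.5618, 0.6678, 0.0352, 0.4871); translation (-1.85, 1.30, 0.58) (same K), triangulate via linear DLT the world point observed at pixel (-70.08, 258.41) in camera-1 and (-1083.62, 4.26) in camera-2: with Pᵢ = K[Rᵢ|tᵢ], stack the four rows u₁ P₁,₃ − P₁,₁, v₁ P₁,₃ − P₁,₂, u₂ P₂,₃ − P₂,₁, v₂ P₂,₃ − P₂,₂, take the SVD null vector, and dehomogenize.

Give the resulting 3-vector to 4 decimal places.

source (fourbar_fk): coupler pose = R=[0.6929 -0.7210 0.0000; 0.7210 0.6929 0.0000; 0.0000 0.0000 1.0000], t=(0.3788, 0.5887, 0.0000)
after S1 (invert_se3): R=[0.6929 0.7210 0.0000; -0.7210 0.6929 -0.0000; 0.0000 0.0000 1.0000], t=(-0.6869, -0.1348, 0.0000)
after S2 (triangulate): (-0.4542, -0.0816, 1.6661)

result = (-0.4542, -0.0816, 1.6661)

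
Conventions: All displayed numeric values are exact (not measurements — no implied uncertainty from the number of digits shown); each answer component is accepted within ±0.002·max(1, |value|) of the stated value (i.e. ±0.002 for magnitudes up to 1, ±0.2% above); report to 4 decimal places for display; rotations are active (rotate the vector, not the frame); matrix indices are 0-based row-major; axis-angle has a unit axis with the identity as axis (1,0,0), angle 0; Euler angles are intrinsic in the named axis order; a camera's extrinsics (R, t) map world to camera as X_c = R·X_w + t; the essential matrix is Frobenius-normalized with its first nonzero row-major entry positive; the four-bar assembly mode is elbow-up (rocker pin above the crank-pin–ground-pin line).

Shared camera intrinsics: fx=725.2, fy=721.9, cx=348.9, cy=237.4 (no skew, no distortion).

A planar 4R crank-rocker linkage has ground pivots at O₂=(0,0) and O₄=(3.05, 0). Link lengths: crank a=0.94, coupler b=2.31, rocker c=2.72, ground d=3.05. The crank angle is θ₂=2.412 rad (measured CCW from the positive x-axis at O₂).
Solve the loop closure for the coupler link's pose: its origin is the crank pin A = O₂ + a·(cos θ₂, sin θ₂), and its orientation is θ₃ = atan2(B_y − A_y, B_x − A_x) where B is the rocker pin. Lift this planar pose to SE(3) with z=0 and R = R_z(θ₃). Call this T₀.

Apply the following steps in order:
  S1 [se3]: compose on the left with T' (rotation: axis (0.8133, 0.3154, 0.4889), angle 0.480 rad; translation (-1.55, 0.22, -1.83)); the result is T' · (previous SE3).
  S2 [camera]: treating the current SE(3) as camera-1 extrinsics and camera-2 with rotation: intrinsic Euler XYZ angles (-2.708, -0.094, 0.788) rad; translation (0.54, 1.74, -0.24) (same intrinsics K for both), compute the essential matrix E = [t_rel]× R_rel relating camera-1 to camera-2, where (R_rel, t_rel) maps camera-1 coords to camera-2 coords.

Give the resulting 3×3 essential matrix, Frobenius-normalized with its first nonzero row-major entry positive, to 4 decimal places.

source (fourbar_fk): coupler pose = R=[0.8128 -0.5825 0.0000; 0.5825 0.8128 0.0000; 0.0000 0.0000 1.0000], t=(-0.7007, 0.6266, 0.0000)
after S1 (compose_se3): R=[0.6671 -0.7202 0.1906; 0.7303 0.5817 -0.3581; 0.1471 0.3781 0.9140], t=(-2.3472, 0.6043, -1.5132)
after S2 (essential): [0.0548 0.4013 0.4295; 0.2623 0.0212 -0.4692; 0.3816 0.4468 -0.1297]

matrix = [0.0548 0.4013 0.4295; 0.2623 0.0212 -0.4692; 0.3816 0.4468 -0.1297]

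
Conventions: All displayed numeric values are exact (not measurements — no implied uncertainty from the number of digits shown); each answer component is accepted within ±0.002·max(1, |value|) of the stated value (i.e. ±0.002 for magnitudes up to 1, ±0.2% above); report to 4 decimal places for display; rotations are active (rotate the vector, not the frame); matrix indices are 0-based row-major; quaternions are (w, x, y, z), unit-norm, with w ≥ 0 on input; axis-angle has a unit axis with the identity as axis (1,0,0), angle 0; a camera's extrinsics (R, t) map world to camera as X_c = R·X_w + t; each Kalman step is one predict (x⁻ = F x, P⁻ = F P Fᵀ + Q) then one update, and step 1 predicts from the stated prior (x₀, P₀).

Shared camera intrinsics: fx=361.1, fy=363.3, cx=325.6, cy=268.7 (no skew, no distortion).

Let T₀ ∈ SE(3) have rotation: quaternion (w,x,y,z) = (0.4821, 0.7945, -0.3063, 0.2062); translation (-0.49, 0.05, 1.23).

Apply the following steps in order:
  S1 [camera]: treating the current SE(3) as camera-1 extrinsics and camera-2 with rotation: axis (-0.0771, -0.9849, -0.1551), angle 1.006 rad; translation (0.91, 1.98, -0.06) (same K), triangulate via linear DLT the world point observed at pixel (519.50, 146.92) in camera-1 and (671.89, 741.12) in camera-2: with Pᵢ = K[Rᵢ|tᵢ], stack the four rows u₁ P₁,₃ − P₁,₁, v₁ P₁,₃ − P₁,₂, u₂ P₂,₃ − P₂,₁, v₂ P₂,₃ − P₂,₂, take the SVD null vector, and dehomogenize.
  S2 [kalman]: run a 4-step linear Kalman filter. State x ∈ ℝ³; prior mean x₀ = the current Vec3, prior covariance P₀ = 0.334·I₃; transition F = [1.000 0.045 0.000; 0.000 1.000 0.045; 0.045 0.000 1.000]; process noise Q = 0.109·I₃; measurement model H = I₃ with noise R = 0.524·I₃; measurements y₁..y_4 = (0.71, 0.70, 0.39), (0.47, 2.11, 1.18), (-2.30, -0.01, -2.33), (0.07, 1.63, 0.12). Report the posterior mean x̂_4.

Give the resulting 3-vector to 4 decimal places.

result = (-0.2130, 0.9071, -0.2123)

after S1 (triangulate): (1.0166, -0.6117, 0.4441)
after S2 (kf_track): (-0.2130, 0.9071, -0.2123)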